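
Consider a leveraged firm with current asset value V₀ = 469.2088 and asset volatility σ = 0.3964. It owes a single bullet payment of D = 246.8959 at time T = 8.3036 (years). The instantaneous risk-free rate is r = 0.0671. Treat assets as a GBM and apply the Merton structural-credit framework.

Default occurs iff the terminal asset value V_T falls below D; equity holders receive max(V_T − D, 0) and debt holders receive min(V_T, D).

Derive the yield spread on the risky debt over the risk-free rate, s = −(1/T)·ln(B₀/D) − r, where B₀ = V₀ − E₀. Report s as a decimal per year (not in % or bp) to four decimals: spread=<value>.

spread=0.0184

d₁ = [ln(V₀/D) + (r + σ²/2)T] / (σ√T)
   = [ln(469.2088/246.8959) + (0.0671 + 0.5·0.3964²)·8.3036] / (0.3964·√8.3036)
   = [0.642081 + 1.209556] / 1.142265 = 1.621023
d₂ = d₁ − σ√T = 1.621023 − 1.142265 = 0.478758
N(d₁) = 0.947494,  N(d₂) = 0.683944,  e^(−rT) = 0.572827
E₀ = V₀·N(d₁) − D·e^(−rT)·N(d₂)
   = 469.2088·0.947494 − 246.8959·0.572827·0.683944 = 347.843005
B₀ = V₀ − E₀ = 469.2088 − 347.843005 = 121.365795
spread = −(1/T)·ln(B₀/D) − r = −(1/8.3036)·ln(121.365795/246.8959) − 0.0671 = 0.01842407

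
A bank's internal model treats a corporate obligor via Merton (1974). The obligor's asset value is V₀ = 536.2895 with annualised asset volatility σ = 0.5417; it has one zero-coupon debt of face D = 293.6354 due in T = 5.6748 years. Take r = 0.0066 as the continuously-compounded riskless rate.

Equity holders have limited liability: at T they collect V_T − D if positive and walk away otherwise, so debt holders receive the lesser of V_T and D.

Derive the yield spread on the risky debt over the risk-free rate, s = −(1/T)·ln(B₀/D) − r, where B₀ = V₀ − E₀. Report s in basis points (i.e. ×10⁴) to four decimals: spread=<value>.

d₁ = [ln(V₀/D) + (r + σ²/2)T] / (σ√T)
   = [ln(536.2895/293.6354) + (0.0066 + 0.5·0.5417²)·5.6748] / (0.5417·√5.6748)
   = [0.602335 + 0.870057] / 1.290429 = 1.141010
d₂ = d₁ − σ√T = 1.141010 − 1.290429 = -0.149419
N(d₁) = 0.873067,  N(d₂) = 0.440612,  e^(−rT) = 0.963239
E₀ = V₀·N(d₁) − D·e^(−rT)·N(d₂)
   = 536.2895·0.873067 − 293.6354·0.963239·0.440612 = 343.593694
B₀ = V₀ − E₀ = 536.2895 − 343.593694 = 192.695806
spread = −(1/T)·ln(B₀/D) − r = −(1/5.6748)·ln(192.695806/293.6354) − 0.0066 = 0.06762747
in basis points: 0.06762747 × 10⁴ = 676.2747 bp

spread=676.2747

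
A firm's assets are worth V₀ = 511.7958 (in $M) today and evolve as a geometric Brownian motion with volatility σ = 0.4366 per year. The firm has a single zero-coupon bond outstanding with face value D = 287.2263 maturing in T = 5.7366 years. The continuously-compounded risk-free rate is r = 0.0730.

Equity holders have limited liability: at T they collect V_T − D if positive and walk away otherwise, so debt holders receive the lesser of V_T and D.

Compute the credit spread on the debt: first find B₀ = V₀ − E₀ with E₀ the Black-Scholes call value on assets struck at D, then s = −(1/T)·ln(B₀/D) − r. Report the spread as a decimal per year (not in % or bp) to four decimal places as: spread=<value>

d₁ = [ln(V₀/D) + (r + σ²/2)T] / (σ√T)
   = [ln(511.7958/287.2263) + (0.0730 + 0.5·0.4366²)·5.7366] / (0.4366·√5.7366)
   = [0.577655 + 0.965526] / 1.045709 = 1.475727
d₂ = d₁ − σ√T = 1.475727 − 1.045709 = 0.430017
N(d₁) = 0.929991,  N(d₂) = 0.666408,  e^(−rT) = 0.657854
E₀ = V₀·N(d₁) − D·e^(−rT)·N(d₂)
   = 511.7958·0.929991 − 287.2263·0.657854·0.666408 = 350.045756
B₀ = V₀ − E₀ = 511.7958 − 350.045756 = 161.750044
spread = −(1/T)·ln(B₀/D) − r = −(1/5.7366)·ln(161.750044/287.2263) − 0.0730 = 0.02709731

spread=0.0271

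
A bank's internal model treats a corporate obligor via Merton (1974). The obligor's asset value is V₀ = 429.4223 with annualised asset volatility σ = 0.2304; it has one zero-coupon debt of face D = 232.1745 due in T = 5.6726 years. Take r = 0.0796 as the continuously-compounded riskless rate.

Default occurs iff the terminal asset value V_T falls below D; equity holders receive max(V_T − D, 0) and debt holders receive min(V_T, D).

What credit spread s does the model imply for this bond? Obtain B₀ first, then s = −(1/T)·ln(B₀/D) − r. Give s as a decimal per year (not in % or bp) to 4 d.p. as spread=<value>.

d₁ = [ln(V₀/D) + (r + σ²/2)T] / (σ√T)
   = [ln(429.4223/232.1745) + (0.0796 + 0.5·0.2304²)·5.6726] / (0.2304·√5.6726)
   = [0.614952 + 0.602102] / 0.548749 = 2.217869
d₂ = d₁ − σ√T = 2.217869 − 0.548749 = 1.669121
N(d₁) = 0.986718,  N(d₂) = 0.952453,  e^(−rT) = 0.636648
E₀ = V₀·N(d₁) − D·e^(−rT)·N(d₂)
   = 429.4223·0.986718 − 232.1745·0.636648·0.952453 = 282.933468
B₀ = V₀ − E₀ = 429.4223 − 282.933468 = 146.488832
spread = −(1/T)·ln(B₀/D) − r = −(1/5.6726)·ln(146.488832/232.1745) − 0.0796 = 0.00158677

spread=0.0016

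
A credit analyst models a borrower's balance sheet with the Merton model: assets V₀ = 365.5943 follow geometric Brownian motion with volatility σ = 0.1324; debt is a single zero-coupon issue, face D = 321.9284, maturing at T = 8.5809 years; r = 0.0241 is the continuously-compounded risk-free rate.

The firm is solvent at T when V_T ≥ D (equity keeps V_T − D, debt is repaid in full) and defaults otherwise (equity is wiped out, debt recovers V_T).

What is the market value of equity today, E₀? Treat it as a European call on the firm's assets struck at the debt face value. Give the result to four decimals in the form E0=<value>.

E0=116.5941

d₁ = [ln(V₀/D) + (r + σ²/2)T] / (σ√T)
   = [ln(365.5943/321.9284) + (0.0241 + 0.5·0.1324²)·8.5809] / (0.1324·√8.5809)
   = [0.127195 + 0.282010] / 0.387842 = 1.055084
d₂ = d₁ − σ√T = 1.055084 − 0.387842 = 0.667242
N(d₁) = 0.854306,  N(d₂) = 0.747691,  e^(−rT) = 0.813183
E₀ = V₀·N(d₁) − D·e^(−rT)·N(d₂)
   = 365.5943·0.854306 − 321.9284·0.813183·0.747691 = 116.594069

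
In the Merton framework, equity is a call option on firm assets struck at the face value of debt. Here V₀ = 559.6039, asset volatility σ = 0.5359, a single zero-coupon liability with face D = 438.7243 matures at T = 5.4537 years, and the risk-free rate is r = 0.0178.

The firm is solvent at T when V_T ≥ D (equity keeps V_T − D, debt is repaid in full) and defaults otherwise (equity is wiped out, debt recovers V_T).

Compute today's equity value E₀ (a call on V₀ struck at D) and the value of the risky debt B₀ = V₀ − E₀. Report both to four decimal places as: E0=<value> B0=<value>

d₁ = [ln(V₀/D) + (r + σ²/2)T] / (σ√T)
   = [ln(559.6039/438.7243) + (0.0178 + 0.5·0.5359²)·5.4537] / (0.5359·√5.4537)
   = [0.243358 + 0.880197] / 1.251496 = 0.897769
d₂ = d₁ − σ√T = 0.897769 − 1.251496 = -0.353726
N(d₁) = 0.815346,  N(d₂) = 0.361772,  e^(−rT) = 0.907487
E₀ = V₀·N(d₁) − D·e^(−rT)·N(d₂)
   = 559.6039·0.815346 − 438.7243·0.907487·0.361772 = 312.235967
B₀ = V₀ − E₀ = 559.6039 − 312.235967 = 247.367933

E0=312.2360 B0=247.3679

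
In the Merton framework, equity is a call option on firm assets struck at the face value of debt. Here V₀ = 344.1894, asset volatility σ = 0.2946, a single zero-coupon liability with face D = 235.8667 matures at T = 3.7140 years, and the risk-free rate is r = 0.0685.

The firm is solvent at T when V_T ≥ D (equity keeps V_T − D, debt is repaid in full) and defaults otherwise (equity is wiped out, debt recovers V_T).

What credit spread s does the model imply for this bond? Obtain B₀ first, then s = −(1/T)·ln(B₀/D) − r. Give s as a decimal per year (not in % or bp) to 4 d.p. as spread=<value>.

d₁ = [ln(V₀/D) + (r + σ²/2)T] / (σ√T)
   = [ln(344.1894/235.8667) + (0.0685 + 0.5·0.2946²)·3.7140] / (0.2946·√3.7140)
   = [0.377925 + 0.415576] / 0.567745 = 1.397636
d₂ = d₁ − σ√T = 1.397636 − 0.567745 = 0.829891
N(d₁) = 0.918889,  N(d₂) = 0.796700,  e^(−rT) = 0.775375
E₀ = V₀·N(d₁) − D·e^(−rT)·N(d₂)
   = 344.1894·0.918889 − 235.8667·0.775375·0.796700 = 170.567328
B₀ = V₀ − E₀ = 344.1894 − 170.567328 = 173.622072
spread = −(1/T)·ln(B₀/D) − r = −(1/3.7140)·ln(173.622072/235.8667) − 0.0685 = 0.01399485

spread=0.0140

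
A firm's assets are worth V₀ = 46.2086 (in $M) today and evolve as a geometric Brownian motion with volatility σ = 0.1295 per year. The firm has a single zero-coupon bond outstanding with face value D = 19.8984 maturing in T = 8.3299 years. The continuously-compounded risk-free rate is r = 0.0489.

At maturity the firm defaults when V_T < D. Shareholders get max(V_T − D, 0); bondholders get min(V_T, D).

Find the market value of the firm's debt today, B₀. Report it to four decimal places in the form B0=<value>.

d₁ = [ln(V₀/D) + (r + σ²/2)T] / (σ√T)
   = [ln(46.2086/19.8984) + (0.0489 + 0.5·0.1295²)·8.3299] / (0.1295·√8.3299)
   = [0.842527 + 0.477179] / 0.373757 = 3.530917
d₂ = d₁ − σ√T = 3.530917 − 0.373757 = 3.157160
N(d₁) = 0.999793,  N(d₂) = 0.999203,  e^(−rT) = 0.665423
E₀ = V₀·N(d₁) − D·e^(−rT)·N(d₂)
   = 46.2086·0.999793 − 19.8984·0.665423·0.999203 = 32.968723
B₀ = V₀ − E₀ = 46.2086 − 32.968723 = 13.239877

B0=13.2399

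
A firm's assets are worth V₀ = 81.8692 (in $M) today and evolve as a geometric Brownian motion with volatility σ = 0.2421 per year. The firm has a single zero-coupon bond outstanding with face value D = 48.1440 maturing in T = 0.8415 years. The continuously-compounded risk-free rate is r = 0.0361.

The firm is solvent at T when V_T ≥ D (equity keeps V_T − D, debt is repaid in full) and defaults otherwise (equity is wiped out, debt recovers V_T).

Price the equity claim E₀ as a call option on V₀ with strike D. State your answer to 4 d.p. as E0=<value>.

d₁ = [ln(V₀/D) + (r + σ²/2)T] / (σ√T)
   = [ln(81.8692/48.1440) + (0.0361 + 0.5·0.2421²)·0.8415] / (0.2421·√0.8415)
   = [0.530926 + 0.055039] / 0.222086 = 2.638459
d₂ = d₁ − σ√T = 2.638459 − 0.222086 = 2.416372
N(d₁) = 0.995836,  N(d₂) = 0.992162,  e^(−rT) = 0.970079
E₀ = V₀·N(d₁) − D·e^(−rT)·N(d₂)
   = 81.8692·0.995836 − 48.1440·0.970079·0.992162 = 35.190878

E0=35.1909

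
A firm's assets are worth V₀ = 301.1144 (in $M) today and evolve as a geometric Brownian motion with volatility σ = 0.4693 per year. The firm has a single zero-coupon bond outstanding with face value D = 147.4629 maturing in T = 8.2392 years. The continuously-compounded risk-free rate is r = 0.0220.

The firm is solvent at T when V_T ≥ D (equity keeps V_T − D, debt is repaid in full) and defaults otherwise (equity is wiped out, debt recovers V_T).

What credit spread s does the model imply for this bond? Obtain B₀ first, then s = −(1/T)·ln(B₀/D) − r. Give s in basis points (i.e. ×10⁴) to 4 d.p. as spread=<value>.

spread=402.4666

d₁ = [ln(V₀/D) + (r + σ²/2)T] / (σ√T)
   = [ln(301.1144/147.4629) + (0.0220 + 0.5·0.4693²)·8.2392] / (0.4693·√8.2392)
   = [0.713914 + 1.088573] / 1.347079 = 1.338071
d₂ = d₁ − σ√T = 1.338071 − 1.347079 = -0.009008
N(d₁) = 0.909563,  N(d₂) = 0.496406,  e^(−rT) = 0.834216
E₀ = V₀·N(d₁) − D·e^(−rT)·N(d₂)
   = 301.1144·0.909563 − 147.4629·0.834216·0.496406 = 212.816711
B₀ = V₀ − E₀ = 301.1144 − 212.816711 = 88.297689
spread = −(1/T)·ln(B₀/D) − r = −(1/8.2392)·ln(88.297689/147.4629) − 0.0220 = 0.04024666
in basis points: 0.04024666 × 10⁴ = 402.4666 bp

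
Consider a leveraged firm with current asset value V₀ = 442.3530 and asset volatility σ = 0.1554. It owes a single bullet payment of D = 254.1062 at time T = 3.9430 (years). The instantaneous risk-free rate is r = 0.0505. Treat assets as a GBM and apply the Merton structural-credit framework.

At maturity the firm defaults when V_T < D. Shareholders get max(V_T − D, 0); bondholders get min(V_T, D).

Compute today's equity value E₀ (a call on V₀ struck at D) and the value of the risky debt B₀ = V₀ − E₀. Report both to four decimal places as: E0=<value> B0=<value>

E0=234.3479 B0=208.0051

d₁ = [ln(V₀/D) + (r + σ²/2)T] / (σ√T)
   = [ln(442.3530/254.1062) + (0.0505 + 0.5·0.1554²)·3.9430] / (0.1554·√3.9430)
   = [0.554356 + 0.246732] / 0.308578 = 2.596065
d₂ = d₁ − σ√T = 2.596065 − 0.308578 = 2.287487
N(d₁) = 0.995285,  N(d₂) = 0.988916,  e^(−rT) = 0.819450
E₀ = V₀·N(d₁) − D·e^(−rT)·N(d₂)
   = 442.3530·0.995285 − 254.1062·0.819450·0.988916 = 234.347866
B₀ = V₀ − E₀ = 442.3530 − 234.347866 = 208.005134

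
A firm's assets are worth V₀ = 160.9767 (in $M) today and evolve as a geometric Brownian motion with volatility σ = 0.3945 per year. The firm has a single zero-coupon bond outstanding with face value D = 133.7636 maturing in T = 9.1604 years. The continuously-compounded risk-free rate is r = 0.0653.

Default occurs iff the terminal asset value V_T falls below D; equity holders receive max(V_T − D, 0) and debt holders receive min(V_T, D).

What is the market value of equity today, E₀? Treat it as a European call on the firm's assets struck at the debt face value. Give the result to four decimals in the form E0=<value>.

d₁ = [ln(V₀/D) + (r + σ²/2)T] / (σ√T)
   = [ln(160.9767/133.7636) + (0.0653 + 0.5·0.3945²)·9.1604] / (0.3945·√9.1604)
   = [0.185186 + 1.310992] / 1.194000 = 1.253080
d₂ = d₁ − σ√T = 1.253080 − 1.194000 = 0.059080
N(d₁) = 0.894912,  N(d₂) = 0.523556,  e^(−rT) = 0.549815
E₀ = V₀·N(d₁) − D·e^(−rT)·N(d₂)
   = 160.9767·0.894912 − 133.7636·0.549815·0.523556 = 105.554917

E0=105.5549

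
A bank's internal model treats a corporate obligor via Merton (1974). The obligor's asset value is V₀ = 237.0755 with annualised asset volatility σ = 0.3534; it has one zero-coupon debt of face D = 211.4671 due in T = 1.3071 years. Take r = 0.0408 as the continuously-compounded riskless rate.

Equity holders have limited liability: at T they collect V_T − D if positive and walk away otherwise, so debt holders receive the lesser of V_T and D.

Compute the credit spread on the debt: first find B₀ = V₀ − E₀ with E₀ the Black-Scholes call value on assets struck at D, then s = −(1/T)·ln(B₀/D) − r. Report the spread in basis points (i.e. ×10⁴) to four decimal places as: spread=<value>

d₁ = [ln(V₀/D) + (r + σ²/2)T] / (σ√T)
   = [ln(237.0755/211.4671) + (0.0408 + 0.5·0.3534²)·1.3071] / (0.3534·√1.3071)
   = [0.114309 + 0.134953] / 0.404037 = 0.616928
d₂ = d₁ − σ√T = 0.616928 − 0.404037 = 0.212892
N(d₁) = 0.731359,  N(d₂) = 0.584294,  e^(−rT) = 0.948067
E₀ = V₀·N(d₁) − D·e^(−rT)·N(d₂)
   = 237.0755·0.731359 − 211.4671·0.948067·0.584294 = 56.245040
B₀ = V₀ − E₀ = 237.0755 − 56.245040 = 180.830460
spread = −(1/T)·ln(B₀/D) − r = −(1/1.3071)·ln(180.830460/211.4671) − 0.0408 = 0.07893799
in basis points: 0.07893799 × 10⁴ = 789.3799 bp

spread=789.3799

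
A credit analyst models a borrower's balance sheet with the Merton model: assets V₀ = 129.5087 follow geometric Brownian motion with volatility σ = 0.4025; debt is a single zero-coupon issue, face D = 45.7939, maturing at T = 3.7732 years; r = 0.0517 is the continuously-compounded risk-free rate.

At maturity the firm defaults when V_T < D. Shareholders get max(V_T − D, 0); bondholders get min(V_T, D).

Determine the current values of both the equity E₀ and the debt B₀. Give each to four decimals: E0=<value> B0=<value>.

E0=93.0911 B0=36.4176

d₁ = [ln(V₀/D) + (r + σ²/2)T] / (σ√T)
   = [ln(129.5087/45.7939) + (0.0517 + 0.5·0.4025²)·3.7732] / (0.4025·√3.7732)
   = [1.039597 + 0.500715] / 0.781845 = 1.970099
d₂ = d₁ − σ√T = 1.970099 − 0.781845 = 1.188254
N(d₁) = 0.975586,  N(d₂) = 0.882633,  e^(−rT) = 0.822773
E₀ = V₀·N(d₁) − D·e^(−rT)·N(d₂)
   = 129.5087·0.975586 − 45.7939·0.822773·0.882633 = 93.091078
B₀ = V₀ − E₀ = 129.5087 − 93.091078 = 36.417622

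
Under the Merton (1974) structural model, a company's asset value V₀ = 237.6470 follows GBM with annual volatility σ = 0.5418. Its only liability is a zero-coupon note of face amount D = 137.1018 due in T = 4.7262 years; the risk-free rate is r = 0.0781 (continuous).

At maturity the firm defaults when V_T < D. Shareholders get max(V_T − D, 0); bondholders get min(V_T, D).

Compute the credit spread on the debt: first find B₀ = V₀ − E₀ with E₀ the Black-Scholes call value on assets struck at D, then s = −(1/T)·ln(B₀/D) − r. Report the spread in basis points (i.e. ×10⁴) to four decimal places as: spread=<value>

spread=498.3337

d₁ = [ln(V₀/D) + (r + σ²/2)T] / (σ√T)
   = [ln(237.6470/137.1018) + (0.0781 + 0.5·0.5418²)·4.7262] / (0.5418·√4.7262)
   = [0.550063 + 1.062798] / 1.177864 = 1.369310
d₂ = d₁ − σ√T = 1.369310 − 1.177864 = 0.191446
N(d₁) = 0.914549,  N(d₂) = 0.575912,  e^(−rT) = 0.691345
E₀ = V₀·N(d₁) − D·e^(−rT)·N(d₂)
   = 237.6470·0.914549 − 137.1018·0.691345·0.575912 = 162.752160
B₀ = V₀ − E₀ = 237.6470 − 162.752160 = 74.894840
spread = −(1/T)·ln(B₀/D) − r = −(1/4.7262)·ln(74.894840/137.1018) − 0.0781 = 0.04983337
in basis points: 0.04983337 × 10⁴ = 498.3337 bp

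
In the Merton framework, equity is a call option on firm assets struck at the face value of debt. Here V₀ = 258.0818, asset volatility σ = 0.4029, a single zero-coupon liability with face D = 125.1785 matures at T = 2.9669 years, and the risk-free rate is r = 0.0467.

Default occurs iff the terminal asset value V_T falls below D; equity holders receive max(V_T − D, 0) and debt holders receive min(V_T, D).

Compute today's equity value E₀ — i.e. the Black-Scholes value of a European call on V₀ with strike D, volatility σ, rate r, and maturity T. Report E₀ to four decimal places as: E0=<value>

d₁ = [ln(V₀/D) + (r + σ²/2)T] / (σ√T)
   = [ln(258.0818/125.1785) + (0.0467 + 0.5·0.4029²)·2.9669] / (0.4029·√2.9669)
   = [0.723536 + 0.379360] / 0.693983 = 1.589227
d₂ = d₁ − σ√T = 1.589227 − 0.693983 = 0.895244
N(d₁) = 0.943995,  N(d₂) = 0.814672,  e^(−rT) = 0.870616
E₀ = V₀·N(d₁) − D·e^(−rT)·N(d₂)
   = 258.0818·0.943995 − 125.1785·0.870616·0.814672 = 154.843152

E0=154.8432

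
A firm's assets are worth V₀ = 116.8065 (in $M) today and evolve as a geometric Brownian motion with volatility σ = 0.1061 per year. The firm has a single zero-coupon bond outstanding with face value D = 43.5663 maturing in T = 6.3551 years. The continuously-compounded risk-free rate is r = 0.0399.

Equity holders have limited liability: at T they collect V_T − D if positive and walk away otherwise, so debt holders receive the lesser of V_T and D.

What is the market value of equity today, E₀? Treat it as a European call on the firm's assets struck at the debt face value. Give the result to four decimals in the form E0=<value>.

d₁ = [ln(V₀/D) + (r + σ²/2)T] / (σ√T)
   = [ln(116.8065/43.5663) + (0.0399 + 0.5·0.1061²)·6.3551] / (0.1061·√6.3551)
   = [0.986235 + 0.289339] / 0.267471 = 4.769018
d₂ = d₁ − σ√T = 4.769018 − 0.267471 = 4.501547
N(d₁) = 0.999999,  N(d₂) = 0.999997,  e^(−rT) = 0.776027
E₀ = V₀·N(d₁) − D·e^(−rT)·N(d₂)
   = 116.8065·0.999999 − 43.5663·0.776027·0.999997 = 82.997899

E0=82.9979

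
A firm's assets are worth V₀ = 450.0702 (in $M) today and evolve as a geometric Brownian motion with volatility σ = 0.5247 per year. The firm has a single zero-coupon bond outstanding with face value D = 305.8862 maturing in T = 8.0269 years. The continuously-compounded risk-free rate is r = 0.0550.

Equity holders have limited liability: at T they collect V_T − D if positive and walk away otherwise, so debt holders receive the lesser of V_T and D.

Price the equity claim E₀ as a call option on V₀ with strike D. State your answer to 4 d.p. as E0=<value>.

d₁ = [ln(V₀/D) + (r + σ²/2)T] / (σ√T)
   = [ln(450.0702/305.8862) + (0.0550 + 0.5·0.5247²)·8.0269] / (0.5247·√8.0269)
   = [0.386190 + 1.546423] / 1.486569 = 1.300050
d₂ = d₁ − σ√T = 1.300050 − 1.486569 = -0.186519
N(d₁) = 0.903208,  N(d₂) = 0.426019,  e^(−rT) = 0.643084
E₀ = V₀·N(d₁) − D·e^(−rT)·N(d₂)
   = 450.0702·0.903208 − 305.8862·0.643084·0.426019 = 322.704588

E0=322.7046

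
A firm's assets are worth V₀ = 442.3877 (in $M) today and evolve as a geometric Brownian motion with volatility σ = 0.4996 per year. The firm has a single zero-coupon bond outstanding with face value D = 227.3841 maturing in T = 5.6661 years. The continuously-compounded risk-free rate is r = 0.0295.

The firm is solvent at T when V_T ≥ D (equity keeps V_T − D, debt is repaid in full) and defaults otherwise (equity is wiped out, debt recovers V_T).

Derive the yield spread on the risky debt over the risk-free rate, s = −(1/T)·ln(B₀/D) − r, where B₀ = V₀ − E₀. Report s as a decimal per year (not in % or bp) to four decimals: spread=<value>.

spread=0.0469

d₁ = [ln(V₀/D) + (r + σ²/2)T] / (σ√T)
   = [ln(442.3877/227.3841) + (0.0295 + 0.5·0.4996²)·5.6661] / (0.4996·√5.6661)
   = [0.665546 + 0.874280] / 1.189226 = 1.294813
d₂ = d₁ − σ√T = 1.294813 − 1.189226 = 0.105586
N(d₁) = 0.902308,  N(d₂) = 0.542045,  e^(−rT) = 0.846073
E₀ = V₀·N(d₁) − D·e^(−rT)·N(d₂)
   = 442.3877·0.902308 − 227.3841·0.846073·0.542045 = 294.889324
B₀ = V₀ − E₀ = 442.3877 − 294.889324 = 147.498376
spread = −(1/T)·ln(B₀/D) − r = −(1/5.6661)·ln(147.498376/227.3841) − 0.0295 = 0.04688826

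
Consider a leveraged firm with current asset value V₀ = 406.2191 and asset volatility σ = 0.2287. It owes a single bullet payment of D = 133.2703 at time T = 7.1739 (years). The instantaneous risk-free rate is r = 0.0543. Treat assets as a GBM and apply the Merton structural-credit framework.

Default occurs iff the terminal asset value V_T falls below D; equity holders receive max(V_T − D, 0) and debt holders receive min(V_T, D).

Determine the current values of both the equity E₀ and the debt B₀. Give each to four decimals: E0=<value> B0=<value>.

d₁ = [ln(V₀/D) + (r + σ²/2)T] / (σ√T)
   = [ln(406.2191/133.2703) + (0.0543 + 0.5·0.2287²)·7.1739] / (0.2287·√7.1739)
   = [1.114513 + 0.577153] / 0.612553 = 2.761665
d₂ = d₁ − σ√T = 2.761665 − 0.612553 = 2.149112
N(d₁) = 0.997125,  N(d₂) = 0.984187,  e^(−rT) = 0.677367
E₀ = V₀·N(d₁) − D·e^(−rT)·N(d₂)
   = 406.2191·0.997125 − 133.2703·0.677367·0.984187 = 316.205694
B₀ = V₀ − E₀ = 406.2191 − 316.205694 = 90.013406

E0=316.2057 B0=90.0134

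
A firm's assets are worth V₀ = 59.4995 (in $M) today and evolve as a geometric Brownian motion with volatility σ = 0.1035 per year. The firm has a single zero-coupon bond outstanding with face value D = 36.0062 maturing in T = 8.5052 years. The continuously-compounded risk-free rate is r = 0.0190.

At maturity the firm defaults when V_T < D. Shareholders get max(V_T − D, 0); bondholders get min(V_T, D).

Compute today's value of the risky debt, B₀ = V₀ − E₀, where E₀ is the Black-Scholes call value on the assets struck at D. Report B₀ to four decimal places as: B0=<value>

d₁ = [ln(V₀/D) + (r + σ²/2)T] / (σ√T)
   = [ln(59.4995/36.0062) + (0.0190 + 0.5·0.1035²)·8.5052] / (0.1035·√8.5052)
   = [0.502277 + 0.207154] / 0.301844 = 2.350321
d₂ = d₁ − σ√T = 2.350321 − 0.301844 = 2.048477
N(d₁) = 0.990621,  N(d₂) = 0.979743,  e^(−rT) = 0.850782
E₀ = V₀·N(d₁) − D·e^(−rT)·N(d₂)
   = 59.4995·0.990621 − 36.0062·0.850782·0.979743 = 28.928564
B₀ = V₀ − E₀ = 59.4995 − 28.928564 = 30.570936

B0=30.5709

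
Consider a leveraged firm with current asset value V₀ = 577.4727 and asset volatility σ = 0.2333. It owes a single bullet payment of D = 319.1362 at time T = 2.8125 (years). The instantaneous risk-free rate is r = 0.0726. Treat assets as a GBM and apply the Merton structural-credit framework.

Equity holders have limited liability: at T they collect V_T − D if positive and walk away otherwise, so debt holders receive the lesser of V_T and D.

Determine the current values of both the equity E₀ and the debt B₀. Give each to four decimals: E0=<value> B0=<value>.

d₁ = [ln(V₀/D) + (r + σ²/2)T] / (σ√T)
   = [ln(577.4727/319.1362) + (0.0726 + 0.5·0.2333²)·2.8125] / (0.2333·√2.8125)
   = [0.593043 + 0.280728] / 0.391256 = 2.233247
d₂ = d₁ − σ√T = 2.233247 − 0.391256 = 1.841991
N(d₁) = 0.987234,  N(d₂) = 0.967262,  e^(−rT) = 0.815309
E₀ = V₀·N(d₁) − D·e^(−rT)·N(d₂)
   = 577.4727·0.987234 − 319.1362·0.815309·0.967262 = 318.424039
B₀ = V₀ − E₀ = 577.4727 − 318.424039 = 259.048661

E0=318.4240 B0=259.0487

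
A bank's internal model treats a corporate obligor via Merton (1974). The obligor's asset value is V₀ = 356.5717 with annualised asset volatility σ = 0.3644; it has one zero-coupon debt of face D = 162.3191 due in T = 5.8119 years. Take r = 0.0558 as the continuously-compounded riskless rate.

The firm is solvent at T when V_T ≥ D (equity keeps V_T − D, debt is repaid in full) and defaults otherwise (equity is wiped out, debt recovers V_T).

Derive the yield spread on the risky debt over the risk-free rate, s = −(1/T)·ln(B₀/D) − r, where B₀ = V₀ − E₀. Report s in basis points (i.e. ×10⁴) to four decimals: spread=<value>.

spread=125.3845

d₁ = [ln(V₀/D) + (r + σ²/2)T] / (σ√T)
   = [ln(356.5717/162.3191) + (0.0558 + 0.5·0.3644²)·5.8119] / (0.3644·√5.8119)
   = [0.786971 + 0.710177] / 0.878491 = 1.704227
d₂ = d₁ − σ√T = 1.704227 − 0.878491 = 0.825736
N(d₁) = 0.955831,  N(d₂) = 0.795523,  e^(−rT) = 0.723030
E₀ = V₀·N(d₁) − D·e^(−rT)·N(d₂)
   = 356.5717·0.955831 − 162.3191·0.723030·0.795523 = 247.458276
B₀ = V₀ − E₀ = 356.5717 − 247.458276 = 109.113424
spread = −(1/T)·ln(B₀/D) − r = −(1/5.8119)·ln(109.113424/162.3191) − 0.0558 = 0.01253845
in basis points: 0.01253845 × 10⁴ = 125.3845 bp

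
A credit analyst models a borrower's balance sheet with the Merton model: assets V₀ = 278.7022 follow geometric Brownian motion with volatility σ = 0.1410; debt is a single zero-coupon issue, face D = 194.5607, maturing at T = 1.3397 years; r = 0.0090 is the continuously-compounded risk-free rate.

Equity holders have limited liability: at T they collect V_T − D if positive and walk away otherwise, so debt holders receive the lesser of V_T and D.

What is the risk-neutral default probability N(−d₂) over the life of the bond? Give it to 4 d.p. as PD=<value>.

d₁ = [ln(V₀/D) + (r + σ²/2)T] / (σ√T)
   = [ln(278.7022/194.5607) + (0.0090 + 0.5·0.1410²)·1.3397] / (0.1410·√1.3397)
   = [0.359400 + 0.025375] / 0.163201 = 2.357670
d₂ = d₁ − σ√T = 2.357670 − 0.163201 = 2.194469
risk-neutral PD = N(−d₂) = N(-2.194469) = 0.014101

PD=0.0141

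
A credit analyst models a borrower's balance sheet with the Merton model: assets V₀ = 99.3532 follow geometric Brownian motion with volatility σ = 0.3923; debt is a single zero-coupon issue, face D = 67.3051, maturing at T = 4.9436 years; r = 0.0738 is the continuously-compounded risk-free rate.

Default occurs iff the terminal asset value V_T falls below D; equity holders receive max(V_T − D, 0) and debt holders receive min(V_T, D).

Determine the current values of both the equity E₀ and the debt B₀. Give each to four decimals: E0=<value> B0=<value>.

E0=58.6326 B0=40.7206

d₁ = [ln(V₀/D) + (r + σ²/2)T] / (σ√T)
   = [ln(99.3532/67.3051) + (0.0738 + 0.5·0.3923²)·4.9436] / (0.3923·√4.9436)
   = [0.389445 + 0.745246] / 0.872248 = 1.300881
d₂ = d₁ − σ√T = 1.300881 − 0.872248 = 0.428633
N(d₁) = 0.903350,  N(d₂) = 0.665905,  e^(−rT) = 0.694309
E₀ = V₀·N(d₁) − D·e^(−rT)·N(d₂)
   = 99.3532·0.903350 − 67.3051·0.694309·0.665905 = 58.632647
B₀ = V₀ − E₀ = 99.3532 − 58.632647 = 40.720553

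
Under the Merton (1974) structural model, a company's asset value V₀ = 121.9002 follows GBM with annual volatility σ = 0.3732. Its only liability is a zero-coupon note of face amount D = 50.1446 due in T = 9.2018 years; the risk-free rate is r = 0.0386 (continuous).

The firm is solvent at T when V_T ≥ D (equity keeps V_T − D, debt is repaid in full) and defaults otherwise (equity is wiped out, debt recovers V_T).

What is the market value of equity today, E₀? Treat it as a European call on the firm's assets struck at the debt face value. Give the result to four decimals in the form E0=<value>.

E0=91.3431

d₁ = [ln(V₀/D) + (r + σ²/2)T] / (σ√T)
   = [ln(121.9002/50.1446) + (0.0386 + 0.5·0.3732²)·9.2018] / (0.3732·√9.2018)
   = [0.888292 + 0.995995] / 1.132082 = 1.664443
d₂ = d₁ − σ√T = 1.664443 − 1.132082 = 0.532361
N(d₁) = 0.951988,  N(d₂) = 0.702762,  e^(−rT) = 0.701041
E₀ = V₀·N(d₁) − D·e^(−rT)·N(d₂)
   = 121.9002·0.951988 − 50.1446·0.701041·0.702762 = 91.343062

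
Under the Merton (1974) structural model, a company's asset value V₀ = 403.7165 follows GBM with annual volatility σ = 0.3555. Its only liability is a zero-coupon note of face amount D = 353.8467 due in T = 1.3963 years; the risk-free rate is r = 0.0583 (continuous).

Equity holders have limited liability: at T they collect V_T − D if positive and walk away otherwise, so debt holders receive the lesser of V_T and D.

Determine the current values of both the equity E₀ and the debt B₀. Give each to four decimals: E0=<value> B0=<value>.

E0=106.9926 B0=296.7239

d₁ = [ln(V₀/D) + (r + σ²/2)T] / (σ√T)
   = [ln(403.7165/353.8467) + (0.0583 + 0.5·0.3555²)·1.3963] / (0.3555·√1.3963)
   = [0.131849 + 0.169637] / 0.420077 = 0.717692
d₂ = d₁ − σ√T = 0.717692 − 0.420077 = 0.297615
N(d₁) = 0.763526,  N(d₂) = 0.617001,  e^(−rT) = 0.921821
E₀ = V₀·N(d₁) − D·e^(−rT)·N(d₂)
   = 403.7165·0.763526 − 353.8467·0.921821·0.617001 = 106.992633
B₀ = V₀ − E₀ = 403.7165 − 106.992633 = 296.723867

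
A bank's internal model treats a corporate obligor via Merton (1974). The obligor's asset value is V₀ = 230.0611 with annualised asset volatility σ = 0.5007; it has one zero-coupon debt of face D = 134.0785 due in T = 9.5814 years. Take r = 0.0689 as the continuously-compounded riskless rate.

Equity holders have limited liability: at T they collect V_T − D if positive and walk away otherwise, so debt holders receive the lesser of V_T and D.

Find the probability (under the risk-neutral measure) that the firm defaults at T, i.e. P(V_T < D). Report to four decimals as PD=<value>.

d₁ = [ln(V₀/D) + (r + σ²/2)T] / (σ√T)
   = [ln(230.0611/134.0785) + (0.0689 + 0.5·0.5007²)·9.5814] / (0.5007·√9.5814)
   = [0.539919 + 1.861189] / 1.549859 = 1.549244
d₂ = d₁ − σ√T = 1.549244 − 1.549859 = -0.000615
risk-neutral PD = N(−d₂) = N(0.000615) = 0.500245

PD=0.5002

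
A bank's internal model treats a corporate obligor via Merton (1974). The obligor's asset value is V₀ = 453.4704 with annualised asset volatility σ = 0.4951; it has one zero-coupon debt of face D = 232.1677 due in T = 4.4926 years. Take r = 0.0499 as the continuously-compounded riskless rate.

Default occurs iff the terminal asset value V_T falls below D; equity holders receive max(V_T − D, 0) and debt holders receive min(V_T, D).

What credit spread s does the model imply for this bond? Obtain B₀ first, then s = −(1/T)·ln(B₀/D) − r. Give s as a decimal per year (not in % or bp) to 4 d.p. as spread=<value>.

spread=0.0403

d₁ = [ln(V₀/D) + (r + σ²/2)T] / (σ√T)
   = [ln(453.4704/232.1677) + (0.0499 + 0.5·0.4951²)·4.4926] / (0.4951·√4.4926)
   = [0.669470 + 0.774803] / 1.049402 = 1.376282
d₂ = d₁ − σ√T = 1.376282 − 1.049402 = 0.326880
N(d₁) = 0.915633,  N(d₂) = 0.628121,  e^(−rT) = 0.799171
E₀ = V₀·N(d₁) − D·e^(−rT)·N(d₂)
   = 453.4704·0.915633 − 232.1677·0.799171·0.628121 = 298.669844
B₀ = V₀ − E₀ = 453.4704 − 298.669844 = 154.800556
spread = −(1/T)·ln(B₀/D) − r = −(1/4.4926)·ln(154.800556/232.1677) − 0.0499 = 0.04032001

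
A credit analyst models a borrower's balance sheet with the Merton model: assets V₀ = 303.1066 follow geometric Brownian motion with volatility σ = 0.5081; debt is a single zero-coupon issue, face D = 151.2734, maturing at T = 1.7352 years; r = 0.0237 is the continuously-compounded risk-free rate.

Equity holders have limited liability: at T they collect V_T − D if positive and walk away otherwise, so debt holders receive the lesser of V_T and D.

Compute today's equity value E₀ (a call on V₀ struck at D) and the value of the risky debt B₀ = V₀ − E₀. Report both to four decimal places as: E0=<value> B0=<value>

d₁ = [ln(V₀/D) + (r + σ²/2)T] / (σ√T)
   = [ln(303.1066/151.2734) + (0.0237 + 0.5·0.5081²)·1.7352] / (0.5081·√1.7352)
   = [0.694996 + 0.265109] / 0.669305 = 1.434480
d₂ = d₁ − σ√T = 1.434480 − 0.669305 = 0.765175
N(d₁) = 0.924282,  N(d₂) = 0.777916,  e^(−rT) = 0.959710
E₀ = V₀·N(d₁) − D·e^(−rT)·N(d₂)
   = 303.1066·0.924282 − 151.2734·0.959710·0.777916 = 167.219283
B₀ = V₀ − E₀ = 303.1066 − 167.219283 = 135.887317

E0=167.2193 B0=135.8873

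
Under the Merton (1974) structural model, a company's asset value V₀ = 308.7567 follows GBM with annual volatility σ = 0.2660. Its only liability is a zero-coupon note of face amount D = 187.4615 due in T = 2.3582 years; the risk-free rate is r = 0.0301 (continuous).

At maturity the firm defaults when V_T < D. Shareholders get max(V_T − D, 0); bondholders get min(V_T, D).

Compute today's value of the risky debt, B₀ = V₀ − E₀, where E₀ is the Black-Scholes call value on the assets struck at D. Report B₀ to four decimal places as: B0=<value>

B0=171.1540

d₁ = [ln(V₀/D) + (r + σ²/2)T] / (σ√T)
   = [ln(308.7567/187.4615) + (0.0301 + 0.5·0.2660²)·2.3582] / (0.2660·√2.3582)
   = [0.498980 + 0.154410] / 0.408481 = 1.599561
d₂ = d₁ − σ√T = 1.599561 − 0.408481 = 1.191080
N(d₁) = 0.945152,  N(d₂) = 0.883189,  e^(−rT) = 0.931479
E₀ = V₀·N(d₁) − D·e^(−rT)·N(d₂)
   = 308.7567·0.945152 − 187.4615·0.931479·0.883189 = 137.602731
B₀ = V₀ − E₀ = 308.7567 − 137.602731 = 171.153969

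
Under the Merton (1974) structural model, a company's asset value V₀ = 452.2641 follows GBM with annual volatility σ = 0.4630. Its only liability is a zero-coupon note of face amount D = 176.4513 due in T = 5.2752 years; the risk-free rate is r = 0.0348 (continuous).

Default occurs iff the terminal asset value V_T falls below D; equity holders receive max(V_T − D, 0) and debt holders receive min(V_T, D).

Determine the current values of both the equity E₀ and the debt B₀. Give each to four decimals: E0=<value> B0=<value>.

d₁ = [ln(V₀/D) + (r + σ²/2)T] / (σ√T)
   = [ln(452.2641/176.4513) + (0.0348 + 0.5·0.4630²)·5.2752] / (0.4630·√5.2752)
   = [0.941221 + 0.748997] / 1.063409 = 1.589433
d₂ = d₁ − σ√T = 1.589433 − 1.063409 = 0.526024
N(d₁) = 0.944019,  N(d₂) = 0.700564,  e^(−rT) = 0.832288
E₀ = V₀·N(d₁) − D·e^(−rT)·N(d₂)
   = 452.2641·0.944019 − 176.4513·0.832288·0.700564 = 324.062118
B₀ = V₀ − E₀ = 452.2641 − 324.062118 = 128.201982

E0=324.0621 B0=128.2020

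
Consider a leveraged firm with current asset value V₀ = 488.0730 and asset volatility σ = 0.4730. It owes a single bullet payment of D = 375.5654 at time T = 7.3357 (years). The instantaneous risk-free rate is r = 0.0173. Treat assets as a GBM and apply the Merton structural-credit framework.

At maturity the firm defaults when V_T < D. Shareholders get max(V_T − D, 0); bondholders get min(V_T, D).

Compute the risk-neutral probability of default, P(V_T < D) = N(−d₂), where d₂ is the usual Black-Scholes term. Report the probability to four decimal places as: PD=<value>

d₁ = [ln(V₀/D) + (r + σ²/2)T] / (σ√T)
   = [ln(488.0730/375.5654) + (0.0173 + 0.5·0.4730²)·7.3357] / (0.4730·√7.3357)
   = [0.262032 + 0.947512] / 1.281097 = 0.944148
d₂ = d₁ − σ√T = 0.944148 − 1.281097 = -0.336949
risk-neutral PD = N(−d₂) = N(0.336949) = 0.631922

PD=0.6319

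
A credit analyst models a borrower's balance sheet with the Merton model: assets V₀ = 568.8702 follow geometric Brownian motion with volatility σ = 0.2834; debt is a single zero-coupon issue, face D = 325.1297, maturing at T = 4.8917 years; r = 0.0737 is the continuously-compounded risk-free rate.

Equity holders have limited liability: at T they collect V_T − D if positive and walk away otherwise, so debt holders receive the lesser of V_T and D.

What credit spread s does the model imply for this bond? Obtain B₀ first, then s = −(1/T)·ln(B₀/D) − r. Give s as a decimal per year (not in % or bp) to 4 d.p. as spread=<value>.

d₁ = [ln(V₀/D) + (r + σ²/2)T] / (σ√T)
   = [ln(568.8702/325.1297) + (0.0737 + 0.5·0.2834²)·4.8917] / (0.2834·√4.8917)
   = [0.559428 + 0.556958] / 0.626801 = 1.781085
d₂ = d₁ − σ√T = 1.781085 − 0.626801 = 1.154284
N(d₁) = 0.962551,  N(d₂) = 0.875808,  e^(−rT) = 0.697315
E₀ = V₀·N(d₁) − D·e^(−rT)·N(d₂)
   = 568.8702·0.962551 − 325.1297·0.697315·0.875808 = 349.005169
B₀ = V₀ − E₀ = 568.8702 − 349.005169 = 219.865031
spread = −(1/T)·ln(B₀/D) − r = −(1/4.8917)·ln(219.865031/325.1297) − 0.0737 = 0.00627431

spread=0.0063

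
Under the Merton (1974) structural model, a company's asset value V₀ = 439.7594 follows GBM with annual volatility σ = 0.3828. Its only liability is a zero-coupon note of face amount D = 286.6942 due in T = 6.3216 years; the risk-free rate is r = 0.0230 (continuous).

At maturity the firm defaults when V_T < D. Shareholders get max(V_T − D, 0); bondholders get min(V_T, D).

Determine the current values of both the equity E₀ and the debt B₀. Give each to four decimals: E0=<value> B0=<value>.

d₁ = [ln(V₀/D) + (r + σ²/2)T] / (σ√T)
   = [ln(439.7594/286.6942) + (0.0230 + 0.5·0.3828²)·6.3216] / (0.3828·√6.3216)
   = [0.427812 + 0.608567] / 0.962466 = 1.076795
d₂ = d₁ − σ√T = 1.076795 − 0.962466 = 0.114329
N(d₁) = 0.859214,  N(d₂) = 0.545512,  e^(−rT) = 0.864679
E₀ = V₀·N(d₁) − D·e^(−rT)·N(d₂)
   = 439.7594·0.859214 − 286.6942·0.864679·0.545512 = 242.615995
B₀ = V₀ − E₀ = 439.7594 − 242.615995 = 197.143405

E0=242.6160 B0=197.1434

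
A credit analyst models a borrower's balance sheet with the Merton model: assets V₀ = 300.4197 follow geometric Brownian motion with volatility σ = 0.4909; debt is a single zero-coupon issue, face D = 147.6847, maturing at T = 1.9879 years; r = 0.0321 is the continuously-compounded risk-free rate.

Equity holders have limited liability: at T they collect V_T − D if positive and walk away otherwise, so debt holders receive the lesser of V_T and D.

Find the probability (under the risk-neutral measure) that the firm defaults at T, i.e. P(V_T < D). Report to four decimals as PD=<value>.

d₁ = [ln(V₀/D) + (r + σ²/2)T] / (σ√T)
   = [ln(300.4197/147.6847) + (0.0321 + 0.5·0.4909²)·1.9879] / (0.4909·√1.9879)
   = [0.710101 + 0.303336] / 0.692134 = 1.464221
d₂ = d₁ − σ√T = 1.464221 − 0.692134 = 0.772087
risk-neutral PD = N(−d₂) = N(-0.772087) = 0.220032

PD=0.2200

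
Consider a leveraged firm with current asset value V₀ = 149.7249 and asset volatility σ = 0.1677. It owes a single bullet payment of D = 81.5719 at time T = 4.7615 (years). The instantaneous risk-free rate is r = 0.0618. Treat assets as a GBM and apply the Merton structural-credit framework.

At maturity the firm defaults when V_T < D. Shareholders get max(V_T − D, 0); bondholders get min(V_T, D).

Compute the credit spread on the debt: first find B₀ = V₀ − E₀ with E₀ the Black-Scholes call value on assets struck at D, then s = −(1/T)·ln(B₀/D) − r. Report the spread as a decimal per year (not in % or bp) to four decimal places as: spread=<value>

spread=0.0003

d₁ = [ln(V₀/D) + (r + σ²/2)T] / (σ√T)
   = [ln(149.7249/81.5719) + (0.0618 + 0.5·0.1677²)·4.7615] / (0.1677·√4.7615)
   = [0.607315 + 0.361215] / 0.365936 = 2.646721
d₂ = d₁ − σ√T = 2.646721 − 0.365936 = 2.280785
N(d₁) = 0.995936,  N(d₂) = 0.988719,  e^(−rT) = 0.745082
E₀ = V₀·N(d₁) − D·e^(−rT)·N(d₂)
   = 149.7249·0.995936 − 81.5719·0.745082·0.988719 = 89.024281
B₀ = V₀ − E₀ = 149.7249 − 89.024281 = 60.700619
spread = −(1/T)·ln(B₀/D) − r = −(1/4.7615)·ln(60.700619/81.5719) − 0.0618 = 0.00026677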